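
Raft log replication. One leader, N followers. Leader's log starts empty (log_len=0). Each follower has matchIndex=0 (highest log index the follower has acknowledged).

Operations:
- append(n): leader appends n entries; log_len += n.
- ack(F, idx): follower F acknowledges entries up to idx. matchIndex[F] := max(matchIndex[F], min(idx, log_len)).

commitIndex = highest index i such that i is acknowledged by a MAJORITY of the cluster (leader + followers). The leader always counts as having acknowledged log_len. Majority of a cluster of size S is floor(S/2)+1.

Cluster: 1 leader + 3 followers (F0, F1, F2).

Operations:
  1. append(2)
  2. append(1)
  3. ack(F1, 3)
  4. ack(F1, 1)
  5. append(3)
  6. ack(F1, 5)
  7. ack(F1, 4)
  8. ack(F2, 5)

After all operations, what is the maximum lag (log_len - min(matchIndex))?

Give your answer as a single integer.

Answer: 6

Derivation:
Op 1: append 2 -> log_len=2
Op 2: append 1 -> log_len=3
Op 3: F1 acks idx 3 -> match: F0=0 F1=3 F2=0; commitIndex=0
Op 4: F1 acks idx 1 -> match: F0=0 F1=3 F2=0; commitIndex=0
Op 5: append 3 -> log_len=6
Op 6: F1 acks idx 5 -> match: F0=0 F1=5 F2=0; commitIndex=0
Op 7: F1 acks idx 4 -> match: F0=0 F1=5 F2=0; commitIndex=0
Op 8: F2 acks idx 5 -> match: F0=0 F1=5 F2=5; commitIndex=5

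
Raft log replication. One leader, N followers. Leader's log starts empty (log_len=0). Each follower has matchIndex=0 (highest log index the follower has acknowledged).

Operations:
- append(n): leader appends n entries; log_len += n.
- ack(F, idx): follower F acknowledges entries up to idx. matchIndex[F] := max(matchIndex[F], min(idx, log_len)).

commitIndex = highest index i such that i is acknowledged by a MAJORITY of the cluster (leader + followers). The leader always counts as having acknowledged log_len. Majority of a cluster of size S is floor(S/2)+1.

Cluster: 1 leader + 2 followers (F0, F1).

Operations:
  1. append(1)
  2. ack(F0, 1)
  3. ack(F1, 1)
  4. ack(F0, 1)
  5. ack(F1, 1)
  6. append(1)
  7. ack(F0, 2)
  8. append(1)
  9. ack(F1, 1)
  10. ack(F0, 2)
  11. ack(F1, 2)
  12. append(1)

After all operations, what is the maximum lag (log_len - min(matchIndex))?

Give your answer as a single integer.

Answer: 2

Derivation:
Op 1: append 1 -> log_len=1
Op 2: F0 acks idx 1 -> match: F0=1 F1=0; commitIndex=1
Op 3: F1 acks idx 1 -> match: F0=1 F1=1; commitIndex=1
Op 4: F0 acks idx 1 -> match: F0=1 F1=1; commitIndex=1
Op 5: F1 acks idx 1 -> match: F0=1 F1=1; commitIndex=1
Op 6: append 1 -> log_len=2
Op 7: F0 acks idx 2 -> match: F0=2 F1=1; commitIndex=2
Op 8: append 1 -> log_len=3
Op 9: F1 acks idx 1 -> match: F0=2 F1=1; commitIndex=2
Op 10: F0 acks idx 2 -> match: F0=2 F1=1; commitIndex=2
Op 11: F1 acks idx 2 -> match: F0=2 F1=2; commitIndex=2
Op 12: append 1 -> log_len=4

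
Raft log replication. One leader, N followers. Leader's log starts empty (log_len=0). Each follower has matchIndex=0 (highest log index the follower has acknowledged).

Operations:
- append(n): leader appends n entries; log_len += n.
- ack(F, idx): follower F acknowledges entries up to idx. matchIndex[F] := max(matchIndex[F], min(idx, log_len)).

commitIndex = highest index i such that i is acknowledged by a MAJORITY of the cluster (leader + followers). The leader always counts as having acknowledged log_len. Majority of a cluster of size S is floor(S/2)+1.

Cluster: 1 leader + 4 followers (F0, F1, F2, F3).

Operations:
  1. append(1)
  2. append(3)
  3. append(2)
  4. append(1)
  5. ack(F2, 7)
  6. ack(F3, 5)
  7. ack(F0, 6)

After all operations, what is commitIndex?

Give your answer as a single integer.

Op 1: append 1 -> log_len=1
Op 2: append 3 -> log_len=4
Op 3: append 2 -> log_len=6
Op 4: append 1 -> log_len=7
Op 5: F2 acks idx 7 -> match: F0=0 F1=0 F2=7 F3=0; commitIndex=0
Op 6: F3 acks idx 5 -> match: F0=0 F1=0 F2=7 F3=5; commitIndex=5
Op 7: F0 acks idx 6 -> match: F0=6 F1=0 F2=7 F3=5; commitIndex=6

Answer: 6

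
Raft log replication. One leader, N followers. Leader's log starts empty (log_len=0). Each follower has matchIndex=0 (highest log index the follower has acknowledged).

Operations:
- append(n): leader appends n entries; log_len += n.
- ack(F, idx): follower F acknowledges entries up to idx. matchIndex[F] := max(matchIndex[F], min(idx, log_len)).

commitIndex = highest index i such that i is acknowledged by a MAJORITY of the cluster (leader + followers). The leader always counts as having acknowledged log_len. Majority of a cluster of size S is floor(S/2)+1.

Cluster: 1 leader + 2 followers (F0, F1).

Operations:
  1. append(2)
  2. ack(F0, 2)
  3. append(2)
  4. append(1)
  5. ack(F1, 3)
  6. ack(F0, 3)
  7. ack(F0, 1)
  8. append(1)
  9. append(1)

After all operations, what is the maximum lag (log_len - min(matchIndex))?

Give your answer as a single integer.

Op 1: append 2 -> log_len=2
Op 2: F0 acks idx 2 -> match: F0=2 F1=0; commitIndex=2
Op 3: append 2 -> log_len=4
Op 4: append 1 -> log_len=5
Op 5: F1 acks idx 3 -> match: F0=2 F1=3; commitIndex=3
Op 6: F0 acks idx 3 -> match: F0=3 F1=3; commitIndex=3
Op 7: F0 acks idx 1 -> match: F0=3 F1=3; commitIndex=3
Op 8: append 1 -> log_len=6
Op 9: append 1 -> log_len=7

Answer: 4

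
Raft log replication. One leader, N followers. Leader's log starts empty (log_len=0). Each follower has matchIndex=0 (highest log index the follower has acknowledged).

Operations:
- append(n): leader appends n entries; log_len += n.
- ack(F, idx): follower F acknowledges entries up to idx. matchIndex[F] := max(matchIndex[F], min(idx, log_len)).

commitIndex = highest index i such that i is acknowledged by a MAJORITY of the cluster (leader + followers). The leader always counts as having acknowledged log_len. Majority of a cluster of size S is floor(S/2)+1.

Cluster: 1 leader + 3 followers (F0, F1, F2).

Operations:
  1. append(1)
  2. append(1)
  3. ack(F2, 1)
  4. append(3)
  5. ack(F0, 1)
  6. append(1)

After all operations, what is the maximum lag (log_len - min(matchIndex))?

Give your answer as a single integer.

Op 1: append 1 -> log_len=1
Op 2: append 1 -> log_len=2
Op 3: F2 acks idx 1 -> match: F0=0 F1=0 F2=1; commitIndex=0
Op 4: append 3 -> log_len=5
Op 5: F0 acks idx 1 -> match: F0=1 F1=0 F2=1; commitIndex=1
Op 6: append 1 -> log_len=6

Answer: 6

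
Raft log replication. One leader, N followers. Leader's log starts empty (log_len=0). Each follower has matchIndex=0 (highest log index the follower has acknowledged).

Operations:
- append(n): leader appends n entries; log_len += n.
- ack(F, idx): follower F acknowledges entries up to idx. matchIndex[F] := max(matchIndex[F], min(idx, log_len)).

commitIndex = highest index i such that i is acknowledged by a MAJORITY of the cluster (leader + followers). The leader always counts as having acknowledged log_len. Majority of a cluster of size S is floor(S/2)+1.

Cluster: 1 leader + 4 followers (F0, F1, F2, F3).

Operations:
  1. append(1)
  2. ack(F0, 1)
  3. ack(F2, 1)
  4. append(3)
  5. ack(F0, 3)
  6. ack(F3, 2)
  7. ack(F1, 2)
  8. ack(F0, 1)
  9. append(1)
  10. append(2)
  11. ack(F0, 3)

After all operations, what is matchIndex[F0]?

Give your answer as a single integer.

Op 1: append 1 -> log_len=1
Op 2: F0 acks idx 1 -> match: F0=1 F1=0 F2=0 F3=0; commitIndex=0
Op 3: F2 acks idx 1 -> match: F0=1 F1=0 F2=1 F3=0; commitIndex=1
Op 4: append 3 -> log_len=4
Op 5: F0 acks idx 3 -> match: F0=3 F1=0 F2=1 F3=0; commitIndex=1
Op 6: F3 acks idx 2 -> match: F0=3 F1=0 F2=1 F3=2; commitIndex=2
Op 7: F1 acks idx 2 -> match: F0=3 F1=2 F2=1 F3=2; commitIndex=2
Op 8: F0 acks idx 1 -> match: F0=3 F1=2 F2=1 F3=2; commitIndex=2
Op 9: append 1 -> log_len=5
Op 10: append 2 -> log_len=7
Op 11: F0 acks idx 3 -> match: F0=3 F1=2 F2=1 F3=2; commitIndex=2

Answer: 3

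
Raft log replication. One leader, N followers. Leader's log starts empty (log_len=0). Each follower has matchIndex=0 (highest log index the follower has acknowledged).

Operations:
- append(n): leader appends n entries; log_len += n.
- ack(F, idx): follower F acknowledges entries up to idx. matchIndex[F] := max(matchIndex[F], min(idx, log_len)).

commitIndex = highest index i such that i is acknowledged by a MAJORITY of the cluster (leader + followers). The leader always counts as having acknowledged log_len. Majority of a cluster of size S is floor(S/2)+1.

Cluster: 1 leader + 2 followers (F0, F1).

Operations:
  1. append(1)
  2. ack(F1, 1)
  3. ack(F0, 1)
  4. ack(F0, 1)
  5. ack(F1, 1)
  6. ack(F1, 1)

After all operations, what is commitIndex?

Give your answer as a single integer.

Answer: 1

Derivation:
Op 1: append 1 -> log_len=1
Op 2: F1 acks idx 1 -> match: F0=0 F1=1; commitIndex=1
Op 3: F0 acks idx 1 -> match: F0=1 F1=1; commitIndex=1
Op 4: F0 acks idx 1 -> match: F0=1 F1=1; commitIndex=1
Op 5: F1 acks idx 1 -> match: F0=1 F1=1; commitIndex=1
Op 6: F1 acks idx 1 -> match: F0=1 F1=1; commitIndex=1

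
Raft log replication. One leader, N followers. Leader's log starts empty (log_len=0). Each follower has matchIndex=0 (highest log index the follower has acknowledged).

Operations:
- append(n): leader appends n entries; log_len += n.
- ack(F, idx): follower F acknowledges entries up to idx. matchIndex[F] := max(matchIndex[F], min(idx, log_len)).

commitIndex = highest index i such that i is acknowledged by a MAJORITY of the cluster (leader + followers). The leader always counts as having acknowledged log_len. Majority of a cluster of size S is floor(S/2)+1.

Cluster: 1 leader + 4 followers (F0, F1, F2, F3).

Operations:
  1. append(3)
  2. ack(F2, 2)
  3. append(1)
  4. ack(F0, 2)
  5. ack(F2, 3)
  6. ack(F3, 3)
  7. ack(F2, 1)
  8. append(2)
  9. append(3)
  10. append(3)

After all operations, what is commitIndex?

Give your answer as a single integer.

Answer: 3

Derivation:
Op 1: append 3 -> log_len=3
Op 2: F2 acks idx 2 -> match: F0=0 F1=0 F2=2 F3=0; commitIndex=0
Op 3: append 1 -> log_len=4
Op 4: F0 acks idx 2 -> match: F0=2 F1=0 F2=2 F3=0; commitIndex=2
Op 5: F2 acks idx 3 -> match: F0=2 F1=0 F2=3 F3=0; commitIndex=2
Op 6: F3 acks idx 3 -> match: F0=2 F1=0 F2=3 F3=3; commitIndex=3
Op 7: F2 acks idx 1 -> match: F0=2 F1=0 F2=3 F3=3; commitIndex=3
Op 8: append 2 -> log_len=6
Op 9: append 3 -> log_len=9
Op 10: append 3 -> log_len=12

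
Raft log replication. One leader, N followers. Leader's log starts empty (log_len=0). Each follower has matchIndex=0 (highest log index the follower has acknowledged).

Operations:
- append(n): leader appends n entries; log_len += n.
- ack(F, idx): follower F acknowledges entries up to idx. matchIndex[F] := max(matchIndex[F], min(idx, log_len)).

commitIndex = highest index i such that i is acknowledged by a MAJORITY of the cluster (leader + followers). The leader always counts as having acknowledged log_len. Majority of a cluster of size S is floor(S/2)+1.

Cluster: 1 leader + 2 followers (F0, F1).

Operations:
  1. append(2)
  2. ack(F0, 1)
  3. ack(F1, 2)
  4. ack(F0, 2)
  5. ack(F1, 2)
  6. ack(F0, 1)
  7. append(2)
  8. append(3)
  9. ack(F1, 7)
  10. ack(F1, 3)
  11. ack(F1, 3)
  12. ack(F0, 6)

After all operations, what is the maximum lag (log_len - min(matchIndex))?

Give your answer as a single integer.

Op 1: append 2 -> log_len=2
Op 2: F0 acks idx 1 -> match: F0=1 F1=0; commitIndex=1
Op 3: F1 acks idx 2 -> match: F0=1 F1=2; commitIndex=2
Op 4: F0 acks idx 2 -> match: F0=2 F1=2; commitIndex=2
Op 5: F1 acks idx 2 -> match: F0=2 F1=2; commitIndex=2
Op 6: F0 acks idx 1 -> match: F0=2 F1=2; commitIndex=2
Op 7: append 2 -> log_len=4
Op 8: append 3 -> log_len=7
Op 9: F1 acks idx 7 -> match: F0=2 F1=7; commitIndex=7
Op 10: F1 acks idx 3 -> match: F0=2 F1=7; commitIndex=7
Op 11: F1 acks idx 3 -> match: F0=2 F1=7; commitIndex=7
Op 12: F0 acks idx 6 -> match: F0=6 F1=7; commitIndex=7

Answer: 1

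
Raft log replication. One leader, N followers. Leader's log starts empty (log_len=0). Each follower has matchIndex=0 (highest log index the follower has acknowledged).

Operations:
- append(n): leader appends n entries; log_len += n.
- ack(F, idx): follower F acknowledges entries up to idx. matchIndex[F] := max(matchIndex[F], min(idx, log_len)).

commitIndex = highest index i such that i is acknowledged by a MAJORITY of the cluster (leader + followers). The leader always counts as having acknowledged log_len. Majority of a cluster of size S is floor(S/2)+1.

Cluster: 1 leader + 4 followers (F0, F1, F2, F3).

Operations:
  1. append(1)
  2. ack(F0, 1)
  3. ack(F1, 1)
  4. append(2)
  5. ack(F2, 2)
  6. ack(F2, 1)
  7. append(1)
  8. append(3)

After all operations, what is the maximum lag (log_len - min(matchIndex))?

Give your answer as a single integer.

Answer: 7

Derivation:
Op 1: append 1 -> log_len=1
Op 2: F0 acks idx 1 -> match: F0=1 F1=0 F2=0 F3=0; commitIndex=0
Op 3: F1 acks idx 1 -> match: F0=1 F1=1 F2=0 F3=0; commitIndex=1
Op 4: append 2 -> log_len=3
Op 5: F2 acks idx 2 -> match: F0=1 F1=1 F2=2 F3=0; commitIndex=1
Op 6: F2 acks idx 1 -> match: F0=1 F1=1 F2=2 F3=0; commitIndex=1
Op 7: append 1 -> log_len=4
Op 8: append 3 -> log_len=7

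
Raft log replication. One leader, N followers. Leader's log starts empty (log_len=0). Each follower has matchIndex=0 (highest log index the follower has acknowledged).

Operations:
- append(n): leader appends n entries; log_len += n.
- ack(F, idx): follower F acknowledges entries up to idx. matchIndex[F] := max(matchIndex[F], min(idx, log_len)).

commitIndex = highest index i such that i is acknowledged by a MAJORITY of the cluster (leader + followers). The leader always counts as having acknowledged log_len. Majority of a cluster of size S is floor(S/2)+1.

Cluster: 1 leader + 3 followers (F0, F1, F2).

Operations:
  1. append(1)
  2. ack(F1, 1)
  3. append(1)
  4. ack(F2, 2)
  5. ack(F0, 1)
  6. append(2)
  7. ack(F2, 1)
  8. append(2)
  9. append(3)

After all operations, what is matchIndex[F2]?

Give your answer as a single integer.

Op 1: append 1 -> log_len=1
Op 2: F1 acks idx 1 -> match: F0=0 F1=1 F2=0; commitIndex=0
Op 3: append 1 -> log_len=2
Op 4: F2 acks idx 2 -> match: F0=0 F1=1 F2=2; commitIndex=1
Op 5: F0 acks idx 1 -> match: F0=1 F1=1 F2=2; commitIndex=1
Op 6: append 2 -> log_len=4
Op 7: F2 acks idx 1 -> match: F0=1 F1=1 F2=2; commitIndex=1
Op 8: append 2 -> log_len=6
Op 9: append 3 -> log_len=9

Answer: 2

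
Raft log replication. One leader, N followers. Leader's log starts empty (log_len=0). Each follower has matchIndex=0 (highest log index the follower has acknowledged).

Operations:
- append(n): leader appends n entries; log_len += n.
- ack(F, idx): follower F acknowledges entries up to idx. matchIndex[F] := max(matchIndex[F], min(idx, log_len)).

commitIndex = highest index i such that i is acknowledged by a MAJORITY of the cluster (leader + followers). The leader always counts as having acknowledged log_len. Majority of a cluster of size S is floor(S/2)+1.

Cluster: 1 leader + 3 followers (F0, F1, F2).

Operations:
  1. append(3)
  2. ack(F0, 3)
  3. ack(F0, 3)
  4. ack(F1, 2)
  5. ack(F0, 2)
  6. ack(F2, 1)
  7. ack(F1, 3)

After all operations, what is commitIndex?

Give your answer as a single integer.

Op 1: append 3 -> log_len=3
Op 2: F0 acks idx 3 -> match: F0=3 F1=0 F2=0; commitIndex=0
Op 3: F0 acks idx 3 -> match: F0=3 F1=0 F2=0; commitIndex=0
Op 4: F1 acks idx 2 -> match: F0=3 F1=2 F2=0; commitIndex=2
Op 5: F0 acks idx 2 -> match: F0=3 F1=2 F2=0; commitIndex=2
Op 6: F2 acks idx 1 -> match: F0=3 F1=2 F2=1; commitIndex=2
Op 7: F1 acks idx 3 -> match: F0=3 F1=3 F2=1; commitIndex=3

Answer: 3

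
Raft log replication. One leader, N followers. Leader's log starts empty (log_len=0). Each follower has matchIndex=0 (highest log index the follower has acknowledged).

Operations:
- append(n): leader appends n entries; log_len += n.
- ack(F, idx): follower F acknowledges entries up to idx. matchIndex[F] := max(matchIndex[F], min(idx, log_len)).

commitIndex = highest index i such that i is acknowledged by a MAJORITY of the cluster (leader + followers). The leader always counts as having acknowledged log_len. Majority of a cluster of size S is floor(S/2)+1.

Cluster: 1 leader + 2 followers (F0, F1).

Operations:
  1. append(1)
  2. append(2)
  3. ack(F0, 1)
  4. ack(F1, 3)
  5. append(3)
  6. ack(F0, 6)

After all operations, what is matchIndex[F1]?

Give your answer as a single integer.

Answer: 3

Derivation:
Op 1: append 1 -> log_len=1
Op 2: append 2 -> log_len=3
Op 3: F0 acks idx 1 -> match: F0=1 F1=0; commitIndex=1
Op 4: F1 acks idx 3 -> match: F0=1 F1=3; commitIndex=3
Op 5: append 3 -> log_len=6
Op 6: F0 acks idx 6 -> match: F0=6 F1=3; commitIndex=6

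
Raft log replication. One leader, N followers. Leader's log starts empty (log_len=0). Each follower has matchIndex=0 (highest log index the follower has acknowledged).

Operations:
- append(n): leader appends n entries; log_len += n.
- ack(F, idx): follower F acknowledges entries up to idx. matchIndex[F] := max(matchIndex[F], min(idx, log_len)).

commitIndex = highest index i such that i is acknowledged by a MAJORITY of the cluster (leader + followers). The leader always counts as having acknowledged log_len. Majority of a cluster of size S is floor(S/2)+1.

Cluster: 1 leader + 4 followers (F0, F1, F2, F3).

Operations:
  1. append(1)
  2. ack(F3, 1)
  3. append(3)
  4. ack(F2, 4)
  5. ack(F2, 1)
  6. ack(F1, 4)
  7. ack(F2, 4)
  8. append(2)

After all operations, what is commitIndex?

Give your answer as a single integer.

Op 1: append 1 -> log_len=1
Op 2: F3 acks idx 1 -> match: F0=0 F1=0 F2=0 F3=1; commitIndex=0
Op 3: append 3 -> log_len=4
Op 4: F2 acks idx 4 -> match: F0=0 F1=0 F2=4 F3=1; commitIndex=1
Op 5: F2 acks idx 1 -> match: F0=0 F1=0 F2=4 F3=1; commitIndex=1
Op 6: F1 acks idx 4 -> match: F0=0 F1=4 F2=4 F3=1; commitIndex=4
Op 7: F2 acks idx 4 -> match: F0=0 F1=4 F2=4 F3=1; commitIndex=4
Op 8: append 2 -> log_len=6

Answer: 4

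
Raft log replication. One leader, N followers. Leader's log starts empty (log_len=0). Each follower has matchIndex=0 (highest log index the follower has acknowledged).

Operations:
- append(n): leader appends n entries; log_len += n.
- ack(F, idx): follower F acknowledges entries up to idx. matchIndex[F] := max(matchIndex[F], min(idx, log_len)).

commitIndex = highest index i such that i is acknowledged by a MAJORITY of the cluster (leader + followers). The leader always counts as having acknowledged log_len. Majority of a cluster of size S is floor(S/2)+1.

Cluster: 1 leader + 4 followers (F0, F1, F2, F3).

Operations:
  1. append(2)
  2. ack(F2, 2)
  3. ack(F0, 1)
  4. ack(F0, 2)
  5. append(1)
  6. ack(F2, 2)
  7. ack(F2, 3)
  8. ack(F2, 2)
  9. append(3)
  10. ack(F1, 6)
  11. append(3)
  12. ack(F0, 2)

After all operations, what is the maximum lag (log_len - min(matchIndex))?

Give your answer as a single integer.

Answer: 9

Derivation:
Op 1: append 2 -> log_len=2
Op 2: F2 acks idx 2 -> match: F0=0 F1=0 F2=2 F3=0; commitIndex=0
Op 3: F0 acks idx 1 -> match: F0=1 F1=0 F2=2 F3=0; commitIndex=1
Op 4: F0 acks idx 2 -> match: F0=2 F1=0 F2=2 F3=0; commitIndex=2
Op 5: append 1 -> log_len=3
Op 6: F2 acks idx 2 -> match: F0=2 F1=0 F2=2 F3=0; commitIndex=2
Op 7: F2 acks idx 3 -> match: F0=2 F1=0 F2=3 F3=0; commitIndex=2
Op 8: F2 acks idx 2 -> match: F0=2 F1=0 F2=3 F3=0; commitIndex=2
Op 9: append 3 -> log_len=6
Op 10: F1 acks idx 6 -> match: F0=2 F1=6 F2=3 F3=0; commitIndex=3
Op 11: append 3 -> log_len=9
Op 12: F0 acks idx 2 -> match: F0=2 F1=6 F2=3 F3=0; commitIndex=3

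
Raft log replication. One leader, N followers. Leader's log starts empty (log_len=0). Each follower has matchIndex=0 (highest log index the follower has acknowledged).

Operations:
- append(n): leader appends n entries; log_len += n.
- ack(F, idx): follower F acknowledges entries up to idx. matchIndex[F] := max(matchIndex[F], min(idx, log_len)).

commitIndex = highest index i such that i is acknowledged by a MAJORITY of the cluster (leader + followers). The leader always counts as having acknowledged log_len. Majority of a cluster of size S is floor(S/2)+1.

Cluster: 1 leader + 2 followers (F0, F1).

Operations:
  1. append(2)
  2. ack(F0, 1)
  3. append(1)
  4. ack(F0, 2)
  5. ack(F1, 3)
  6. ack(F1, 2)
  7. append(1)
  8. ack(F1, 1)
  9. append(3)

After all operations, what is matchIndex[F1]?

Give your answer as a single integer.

Op 1: append 2 -> log_len=2
Op 2: F0 acks idx 1 -> match: F0=1 F1=0; commitIndex=1
Op 3: append 1 -> log_len=3
Op 4: F0 acks idx 2 -> match: F0=2 F1=0; commitIndex=2
Op 5: F1 acks idx 3 -> match: F0=2 F1=3; commitIndex=3
Op 6: F1 acks idx 2 -> match: F0=2 F1=3; commitIndex=3
Op 7: append 1 -> log_len=4
Op 8: F1 acks idx 1 -> match: F0=2 F1=3; commitIndex=3
Op 9: append 3 -> log_len=7

Answer: 3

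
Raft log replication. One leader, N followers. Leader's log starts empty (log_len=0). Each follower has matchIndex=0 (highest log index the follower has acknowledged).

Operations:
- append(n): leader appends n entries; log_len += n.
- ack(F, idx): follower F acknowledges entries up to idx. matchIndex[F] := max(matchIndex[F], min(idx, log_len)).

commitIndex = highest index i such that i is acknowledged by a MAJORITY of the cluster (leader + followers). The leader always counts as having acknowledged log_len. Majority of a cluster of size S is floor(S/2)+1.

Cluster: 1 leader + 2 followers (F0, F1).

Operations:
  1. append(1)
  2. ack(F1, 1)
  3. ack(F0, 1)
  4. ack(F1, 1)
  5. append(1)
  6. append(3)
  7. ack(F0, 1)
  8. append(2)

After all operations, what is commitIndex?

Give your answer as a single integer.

Op 1: append 1 -> log_len=1
Op 2: F1 acks idx 1 -> match: F0=0 F1=1; commitIndex=1
Op 3: F0 acks idx 1 -> match: F0=1 F1=1; commitIndex=1
Op 4: F1 acks idx 1 -> match: F0=1 F1=1; commitIndex=1
Op 5: append 1 -> log_len=2
Op 6: append 3 -> log_len=5
Op 7: F0 acks idx 1 -> match: F0=1 F1=1; commitIndex=1
Op 8: append 2 -> log_len=7

Answer: 1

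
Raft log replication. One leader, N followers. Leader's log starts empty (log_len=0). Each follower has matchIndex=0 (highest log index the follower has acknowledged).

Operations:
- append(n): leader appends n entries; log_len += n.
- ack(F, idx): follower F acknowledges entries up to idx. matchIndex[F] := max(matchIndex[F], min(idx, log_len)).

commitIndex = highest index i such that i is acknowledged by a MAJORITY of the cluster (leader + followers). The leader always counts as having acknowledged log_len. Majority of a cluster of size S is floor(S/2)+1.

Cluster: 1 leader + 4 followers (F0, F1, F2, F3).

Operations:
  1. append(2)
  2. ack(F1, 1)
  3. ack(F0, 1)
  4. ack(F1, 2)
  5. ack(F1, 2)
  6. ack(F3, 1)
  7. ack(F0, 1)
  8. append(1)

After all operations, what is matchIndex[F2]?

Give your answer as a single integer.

Op 1: append 2 -> log_len=2
Op 2: F1 acks idx 1 -> match: F0=0 F1=1 F2=0 F3=0; commitIndex=0
Op 3: F0 acks idx 1 -> match: F0=1 F1=1 F2=0 F3=0; commitIndex=1
Op 4: F1 acks idx 2 -> match: F0=1 F1=2 F2=0 F3=0; commitIndex=1
Op 5: F1 acks idx 2 -> match: F0=1 F1=2 F2=0 F3=0; commitIndex=1
Op 6: F3 acks idx 1 -> match: F0=1 F1=2 F2=0 F3=1; commitIndex=1
Op 7: F0 acks idx 1 -> match: F0=1 F1=2 F2=0 F3=1; commitIndex=1
Op 8: append 1 -> log_len=3

Answer: 0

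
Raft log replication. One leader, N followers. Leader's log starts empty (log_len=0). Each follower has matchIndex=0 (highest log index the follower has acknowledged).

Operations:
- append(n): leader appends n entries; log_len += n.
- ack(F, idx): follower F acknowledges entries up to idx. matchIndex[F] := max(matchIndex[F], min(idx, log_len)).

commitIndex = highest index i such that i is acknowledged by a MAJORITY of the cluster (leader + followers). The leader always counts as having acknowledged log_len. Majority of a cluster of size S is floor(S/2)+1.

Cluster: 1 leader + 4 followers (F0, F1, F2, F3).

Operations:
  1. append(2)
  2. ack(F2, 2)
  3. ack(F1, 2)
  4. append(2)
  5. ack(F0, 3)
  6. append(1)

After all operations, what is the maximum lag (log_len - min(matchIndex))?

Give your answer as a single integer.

Answer: 5

Derivation:
Op 1: append 2 -> log_len=2
Op 2: F2 acks idx 2 -> match: F0=0 F1=0 F2=2 F3=0; commitIndex=0
Op 3: F1 acks idx 2 -> match: F0=0 F1=2 F2=2 F3=0; commitIndex=2
Op 4: append 2 -> log_len=4
Op 5: F0 acks idx 3 -> match: F0=3 F1=2 F2=2 F3=0; commitIndex=2
Op 6: append 1 -> log_len=5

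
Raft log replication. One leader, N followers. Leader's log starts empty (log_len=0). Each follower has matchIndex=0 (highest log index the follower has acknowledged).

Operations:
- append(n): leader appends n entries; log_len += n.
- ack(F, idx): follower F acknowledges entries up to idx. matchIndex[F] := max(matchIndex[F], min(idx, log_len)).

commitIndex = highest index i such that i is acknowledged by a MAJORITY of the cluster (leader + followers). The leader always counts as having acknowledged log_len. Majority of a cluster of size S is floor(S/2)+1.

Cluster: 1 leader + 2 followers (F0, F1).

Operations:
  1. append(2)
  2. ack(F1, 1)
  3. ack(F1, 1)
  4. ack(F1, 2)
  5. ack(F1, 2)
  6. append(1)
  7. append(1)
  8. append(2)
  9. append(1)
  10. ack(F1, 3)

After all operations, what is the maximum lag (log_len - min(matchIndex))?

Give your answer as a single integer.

Answer: 7

Derivation:
Op 1: append 2 -> log_len=2
Op 2: F1 acks idx 1 -> match: F0=0 F1=1; commitIndex=1
Op 3: F1 acks idx 1 -> match: F0=0 F1=1; commitIndex=1
Op 4: F1 acks idx 2 -> match: F0=0 F1=2; commitIndex=2
Op 5: F1 acks idx 2 -> match: F0=0 F1=2; commitIndex=2
Op 6: append 1 -> log_len=3
Op 7: append 1 -> log_len=4
Op 8: append 2 -> log_len=6
Op 9: append 1 -> log_len=7
Op 10: F1 acks idx 3 -> match: F0=0 F1=3; commitIndex=3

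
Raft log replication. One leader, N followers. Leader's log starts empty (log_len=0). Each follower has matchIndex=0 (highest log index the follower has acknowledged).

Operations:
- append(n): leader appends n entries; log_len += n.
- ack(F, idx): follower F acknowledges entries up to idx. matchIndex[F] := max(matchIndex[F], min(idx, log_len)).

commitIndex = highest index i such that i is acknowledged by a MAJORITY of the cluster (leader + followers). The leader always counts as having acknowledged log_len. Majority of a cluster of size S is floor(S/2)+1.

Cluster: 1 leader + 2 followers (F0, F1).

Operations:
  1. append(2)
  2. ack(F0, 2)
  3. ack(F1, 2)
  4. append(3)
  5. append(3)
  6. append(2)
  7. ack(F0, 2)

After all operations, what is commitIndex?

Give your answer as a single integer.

Op 1: append 2 -> log_len=2
Op 2: F0 acks idx 2 -> match: F0=2 F1=0; commitIndex=2
Op 3: F1 acks idx 2 -> match: F0=2 F1=2; commitIndex=2
Op 4: append 3 -> log_len=5
Op 5: append 3 -> log_len=8
Op 6: append 2 -> log_len=10
Op 7: F0 acks idx 2 -> match: F0=2 F1=2; commitIndex=2

Answer: 2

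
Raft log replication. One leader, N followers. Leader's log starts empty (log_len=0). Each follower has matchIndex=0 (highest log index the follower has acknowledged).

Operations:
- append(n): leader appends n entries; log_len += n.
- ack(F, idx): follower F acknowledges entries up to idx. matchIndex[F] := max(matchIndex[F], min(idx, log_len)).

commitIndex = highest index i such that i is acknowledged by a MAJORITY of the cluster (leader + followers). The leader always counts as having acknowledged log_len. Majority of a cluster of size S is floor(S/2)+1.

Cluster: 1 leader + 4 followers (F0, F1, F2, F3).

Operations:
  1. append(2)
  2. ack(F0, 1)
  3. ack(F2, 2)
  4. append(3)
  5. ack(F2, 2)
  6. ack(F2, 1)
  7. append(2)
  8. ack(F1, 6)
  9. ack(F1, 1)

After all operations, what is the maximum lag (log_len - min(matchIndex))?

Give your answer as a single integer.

Op 1: append 2 -> log_len=2
Op 2: F0 acks idx 1 -> match: F0=1 F1=0 F2=0 F3=0; commitIndex=0
Op 3: F2 acks idx 2 -> match: F0=1 F1=0 F2=2 F3=0; commitIndex=1
Op 4: append 3 -> log_len=5
Op 5: F2 acks idx 2 -> match: F0=1 F1=0 F2=2 F3=0; commitIndex=1
Op 6: F2 acks idx 1 -> match: F0=1 F1=0 F2=2 F3=0; commitIndex=1
Op 7: append 2 -> log_len=7
Op 8: F1 acks idx 6 -> match: F0=1 F1=6 F2=2 F3=0; commitIndex=2
Op 9: F1 acks idx 1 -> match: F0=1 F1=6 F2=2 F3=0; commitIndex=2

Answer: 7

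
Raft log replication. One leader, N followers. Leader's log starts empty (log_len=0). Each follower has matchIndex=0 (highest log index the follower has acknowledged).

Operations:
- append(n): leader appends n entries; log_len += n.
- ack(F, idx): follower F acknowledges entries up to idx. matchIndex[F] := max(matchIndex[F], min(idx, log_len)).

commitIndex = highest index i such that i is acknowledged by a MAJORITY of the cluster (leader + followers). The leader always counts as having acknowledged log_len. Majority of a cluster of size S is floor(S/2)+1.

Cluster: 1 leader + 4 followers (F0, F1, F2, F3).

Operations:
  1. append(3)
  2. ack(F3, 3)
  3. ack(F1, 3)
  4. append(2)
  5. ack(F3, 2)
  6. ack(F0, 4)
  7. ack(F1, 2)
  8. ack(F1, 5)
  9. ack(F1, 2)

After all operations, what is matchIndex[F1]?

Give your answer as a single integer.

Op 1: append 3 -> log_len=3
Op 2: F3 acks idx 3 -> match: F0=0 F1=0 F2=0 F3=3; commitIndex=0
Op 3: F1 acks idx 3 -> match: F0=0 F1=3 F2=0 F3=3; commitIndex=3
Op 4: append 2 -> log_len=5
Op 5: F3 acks idx 2 -> match: F0=0 F1=3 F2=0 F3=3; commitIndex=3
Op 6: F0 acks idx 4 -> match: F0=4 F1=3 F2=0 F3=3; commitIndex=3
Op 7: F1 acks idx 2 -> match: F0=4 F1=3 F2=0 F3=3; commitIndex=3
Op 8: F1 acks idx 5 -> match: F0=4 F1=5 F2=0 F3=3; commitIndex=4
Op 9: F1 acks idx 2 -> match: F0=4 F1=5 F2=0 F3=3; commitIndex=4

Answer: 5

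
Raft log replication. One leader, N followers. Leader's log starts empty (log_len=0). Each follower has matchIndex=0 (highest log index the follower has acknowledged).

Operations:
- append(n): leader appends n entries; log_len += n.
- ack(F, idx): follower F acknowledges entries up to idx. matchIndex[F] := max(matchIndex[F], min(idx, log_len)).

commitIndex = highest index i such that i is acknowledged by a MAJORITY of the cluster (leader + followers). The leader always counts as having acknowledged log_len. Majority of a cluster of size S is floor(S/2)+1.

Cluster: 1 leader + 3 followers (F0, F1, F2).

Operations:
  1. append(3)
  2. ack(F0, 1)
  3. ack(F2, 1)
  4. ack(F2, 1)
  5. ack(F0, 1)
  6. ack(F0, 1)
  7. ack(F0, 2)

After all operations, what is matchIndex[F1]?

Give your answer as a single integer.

Answer: 0

Derivation:
Op 1: append 3 -> log_len=3
Op 2: F0 acks idx 1 -> match: F0=1 F1=0 F2=0; commitIndex=0
Op 3: F2 acks idx 1 -> match: F0=1 F1=0 F2=1; commitIndex=1
Op 4: F2 acks idx 1 -> match: F0=1 F1=0 F2=1; commitIndex=1
Op 5: F0 acks idx 1 -> match: F0=1 F1=0 F2=1; commitIndex=1
Op 6: F0 acks idx 1 -> match: F0=1 F1=0 F2=1; commitIndex=1
Op 7: F0 acks idx 2 -> match: F0=2 F1=0 F2=1; commitIndex=1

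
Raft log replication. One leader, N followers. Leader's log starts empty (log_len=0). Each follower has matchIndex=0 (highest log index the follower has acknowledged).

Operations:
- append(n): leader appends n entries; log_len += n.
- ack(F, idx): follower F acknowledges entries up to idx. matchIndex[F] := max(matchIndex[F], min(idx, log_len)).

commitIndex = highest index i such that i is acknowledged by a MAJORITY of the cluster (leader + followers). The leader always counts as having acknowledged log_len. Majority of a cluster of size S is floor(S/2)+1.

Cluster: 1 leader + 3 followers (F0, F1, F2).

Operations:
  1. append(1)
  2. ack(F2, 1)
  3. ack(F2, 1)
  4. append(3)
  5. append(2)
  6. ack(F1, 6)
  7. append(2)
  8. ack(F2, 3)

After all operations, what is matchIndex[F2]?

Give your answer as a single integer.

Op 1: append 1 -> log_len=1
Op 2: F2 acks idx 1 -> match: F0=0 F1=0 F2=1; commitIndex=0
Op 3: F2 acks idx 1 -> match: F0=0 F1=0 F2=1; commitIndex=0
Op 4: append 3 -> log_len=4
Op 5: append 2 -> log_len=6
Op 6: F1 acks idx 6 -> match: F0=0 F1=6 F2=1; commitIndex=1
Op 7: append 2 -> log_len=8
Op 8: F2 acks idx 3 -> match: F0=0 F1=6 F2=3; commitIndex=3

Answer: 3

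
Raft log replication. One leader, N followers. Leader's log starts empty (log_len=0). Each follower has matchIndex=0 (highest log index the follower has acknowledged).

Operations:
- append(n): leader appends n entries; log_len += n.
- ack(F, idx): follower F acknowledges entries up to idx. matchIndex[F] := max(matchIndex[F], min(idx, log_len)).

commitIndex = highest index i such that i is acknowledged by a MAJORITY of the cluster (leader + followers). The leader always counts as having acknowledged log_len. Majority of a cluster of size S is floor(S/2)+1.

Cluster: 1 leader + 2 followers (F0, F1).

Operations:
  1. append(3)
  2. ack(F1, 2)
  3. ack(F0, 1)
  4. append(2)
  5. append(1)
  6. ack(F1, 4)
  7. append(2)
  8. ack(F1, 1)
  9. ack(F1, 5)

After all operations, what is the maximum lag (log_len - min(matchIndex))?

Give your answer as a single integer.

Op 1: append 3 -> log_len=3
Op 2: F1 acks idx 2 -> match: F0=0 F1=2; commitIndex=2
Op 3: F0 acks idx 1 -> match: F0=1 F1=2; commitIndex=2
Op 4: append 2 -> log_len=5
Op 5: append 1 -> log_len=6
Op 6: F1 acks idx 4 -> match: F0=1 F1=4; commitIndex=4
Op 7: append 2 -> log_len=8
Op 8: F1 acks idx 1 -> match: F0=1 F1=4; commitIndex=4
Op 9: F1 acks idx 5 -> match: F0=1 F1=5; commitIndex=5

Answer: 7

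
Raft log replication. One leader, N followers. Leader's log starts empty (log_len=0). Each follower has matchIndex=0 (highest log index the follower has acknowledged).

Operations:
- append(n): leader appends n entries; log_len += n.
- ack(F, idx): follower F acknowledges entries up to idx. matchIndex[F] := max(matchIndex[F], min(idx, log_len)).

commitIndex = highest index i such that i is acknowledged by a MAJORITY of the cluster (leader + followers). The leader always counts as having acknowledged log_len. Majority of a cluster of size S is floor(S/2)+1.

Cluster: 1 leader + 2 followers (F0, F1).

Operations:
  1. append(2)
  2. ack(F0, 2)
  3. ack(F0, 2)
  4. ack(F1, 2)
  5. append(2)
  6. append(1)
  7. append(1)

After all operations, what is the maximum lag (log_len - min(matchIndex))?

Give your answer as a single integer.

Answer: 4

Derivation:
Op 1: append 2 -> log_len=2
Op 2: F0 acks idx 2 -> match: F0=2 F1=0; commitIndex=2
Op 3: F0 acks idx 2 -> match: F0=2 F1=0; commitIndex=2
Op 4: F1 acks idx 2 -> match: F0=2 F1=2; commitIndex=2
Op 5: append 2 -> log_len=4
Op 6: append 1 -> log_len=5
Op 7: append 1 -> log_len=6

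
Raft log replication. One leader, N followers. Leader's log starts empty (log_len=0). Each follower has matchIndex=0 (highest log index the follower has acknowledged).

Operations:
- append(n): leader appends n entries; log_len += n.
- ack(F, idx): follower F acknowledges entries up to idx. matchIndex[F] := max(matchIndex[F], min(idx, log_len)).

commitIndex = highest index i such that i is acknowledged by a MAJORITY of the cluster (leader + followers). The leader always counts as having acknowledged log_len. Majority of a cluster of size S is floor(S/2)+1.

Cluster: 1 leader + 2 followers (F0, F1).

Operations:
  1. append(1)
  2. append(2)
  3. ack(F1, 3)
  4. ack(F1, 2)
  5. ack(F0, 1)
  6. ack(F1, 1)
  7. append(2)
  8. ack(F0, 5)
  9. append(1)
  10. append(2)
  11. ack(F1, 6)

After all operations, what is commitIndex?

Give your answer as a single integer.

Answer: 6

Derivation:
Op 1: append 1 -> log_len=1
Op 2: append 2 -> log_len=3
Op 3: F1 acks idx 3 -> match: F0=0 F1=3; commitIndex=3
Op 4: F1 acks idx 2 -> match: F0=0 F1=3; commitIndex=3
Op 5: F0 acks idx 1 -> match: F0=1 F1=3; commitIndex=3
Op 6: F1 acks idx 1 -> match: F0=1 F1=3; commitIndex=3
Op 7: append 2 -> log_len=5
Op 8: F0 acks idx 5 -> match: F0=5 F1=3; commitIndex=5
Op 9: append 1 -> log_len=6
Op 10: append 2 -> log_len=8
Op 11: F1 acks idx 6 -> match: F0=5 F1=6; commitIndex=6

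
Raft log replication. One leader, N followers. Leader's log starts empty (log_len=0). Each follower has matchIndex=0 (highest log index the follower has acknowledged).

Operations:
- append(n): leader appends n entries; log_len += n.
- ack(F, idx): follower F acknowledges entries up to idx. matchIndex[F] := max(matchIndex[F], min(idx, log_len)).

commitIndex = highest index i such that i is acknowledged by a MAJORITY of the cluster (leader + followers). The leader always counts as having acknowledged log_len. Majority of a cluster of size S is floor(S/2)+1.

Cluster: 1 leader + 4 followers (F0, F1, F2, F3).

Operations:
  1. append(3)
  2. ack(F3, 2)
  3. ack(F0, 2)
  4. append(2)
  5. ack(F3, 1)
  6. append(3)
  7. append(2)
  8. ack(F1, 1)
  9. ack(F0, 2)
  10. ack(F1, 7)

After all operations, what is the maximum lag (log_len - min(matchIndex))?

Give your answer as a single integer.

Op 1: append 3 -> log_len=3
Op 2: F3 acks idx 2 -> match: F0=0 F1=0 F2=0 F3=2; commitIndex=0
Op 3: F0 acks idx 2 -> match: F0=2 F1=0 F2=0 F3=2; commitIndex=2
Op 4: append 2 -> log_len=5
Op 5: F3 acks idx 1 -> match: F0=2 F1=0 F2=0 F3=2; commitIndex=2
Op 6: append 3 -> log_len=8
Op 7: append 2 -> log_len=10
Op 8: F1 acks idx 1 -> match: F0=2 F1=1 F2=0 F3=2; commitIndex=2
Op 9: F0 acks idx 2 -> match: F0=2 F1=1 F2=0 F3=2; commitIndex=2
Op 10: F1 acks idx 7 -> match: F0=2 F1=7 F2=0 F3=2; commitIndex=2

Answer: 10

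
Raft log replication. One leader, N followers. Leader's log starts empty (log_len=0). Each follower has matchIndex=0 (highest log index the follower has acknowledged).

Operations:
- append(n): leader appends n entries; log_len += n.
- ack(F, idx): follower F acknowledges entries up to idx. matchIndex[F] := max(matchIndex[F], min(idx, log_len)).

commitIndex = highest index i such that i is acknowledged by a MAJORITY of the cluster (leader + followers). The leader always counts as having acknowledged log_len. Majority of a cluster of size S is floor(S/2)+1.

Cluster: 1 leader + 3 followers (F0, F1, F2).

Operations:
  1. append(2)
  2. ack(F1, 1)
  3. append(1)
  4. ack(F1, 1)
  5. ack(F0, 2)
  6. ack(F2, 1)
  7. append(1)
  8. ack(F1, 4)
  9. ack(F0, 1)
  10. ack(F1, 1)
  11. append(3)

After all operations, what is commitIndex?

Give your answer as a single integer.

Op 1: append 2 -> log_len=2
Op 2: F1 acks idx 1 -> match: F0=0 F1=1 F2=0; commitIndex=0
Op 3: append 1 -> log_len=3
Op 4: F1 acks idx 1 -> match: F0=0 F1=1 F2=0; commitIndex=0
Op 5: F0 acks idx 2 -> match: F0=2 F1=1 F2=0; commitIndex=1
Op 6: F2 acks idx 1 -> match: F0=2 F1=1 F2=1; commitIndex=1
Op 7: append 1 -> log_len=4
Op 8: F1 acks idx 4 -> match: F0=2 F1=4 F2=1; commitIndex=2
Op 9: F0 acks idx 1 -> match: F0=2 F1=4 F2=1; commitIndex=2
Op 10: F1 acks idx 1 -> match: F0=2 F1=4 F2=1; commitIndex=2
Op 11: append 3 -> log_len=7

Answer: 2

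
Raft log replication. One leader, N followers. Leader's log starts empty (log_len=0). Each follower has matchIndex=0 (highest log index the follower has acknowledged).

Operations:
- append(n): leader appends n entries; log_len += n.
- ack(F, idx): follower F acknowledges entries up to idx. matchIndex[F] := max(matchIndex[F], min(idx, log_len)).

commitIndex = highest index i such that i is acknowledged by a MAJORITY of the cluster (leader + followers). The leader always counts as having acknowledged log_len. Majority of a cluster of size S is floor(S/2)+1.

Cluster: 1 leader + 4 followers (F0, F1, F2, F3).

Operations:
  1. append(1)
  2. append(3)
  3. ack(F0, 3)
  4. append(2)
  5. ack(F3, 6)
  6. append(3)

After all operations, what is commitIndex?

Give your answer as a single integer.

Op 1: append 1 -> log_len=1
Op 2: append 3 -> log_len=4
Op 3: F0 acks idx 3 -> match: F0=3 F1=0 F2=0 F3=0; commitIndex=0
Op 4: append 2 -> log_len=6
Op 5: F3 acks idx 6 -> match: F0=3 F1=0 F2=0 F3=6; commitIndex=3
Op 6: append 3 -> log_len=9

Answer: 3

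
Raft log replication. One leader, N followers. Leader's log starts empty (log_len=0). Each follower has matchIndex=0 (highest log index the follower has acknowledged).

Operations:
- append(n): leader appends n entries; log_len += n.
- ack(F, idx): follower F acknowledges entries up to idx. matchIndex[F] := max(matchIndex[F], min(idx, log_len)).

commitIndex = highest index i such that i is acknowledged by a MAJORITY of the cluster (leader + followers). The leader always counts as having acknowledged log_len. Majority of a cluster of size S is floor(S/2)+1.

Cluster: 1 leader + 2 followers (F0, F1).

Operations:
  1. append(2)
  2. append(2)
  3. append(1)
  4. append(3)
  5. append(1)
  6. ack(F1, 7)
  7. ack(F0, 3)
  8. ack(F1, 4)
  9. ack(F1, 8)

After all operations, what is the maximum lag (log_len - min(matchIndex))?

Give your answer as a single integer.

Op 1: append 2 -> log_len=2
Op 2: append 2 -> log_len=4
Op 3: append 1 -> log_len=5
Op 4: append 3 -> log_len=8
Op 5: append 1 -> log_len=9
Op 6: F1 acks idx 7 -> match: F0=0 F1=7; commitIndex=7
Op 7: F0 acks idx 3 -> match: F0=3 F1=7; commitIndex=7
Op 8: F1 acks idx 4 -> match: F0=3 F1=7; commitIndex=7
Op 9: F1 acks idx 8 -> match: F0=3 F1=8; commitIndex=8

Answer: 6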